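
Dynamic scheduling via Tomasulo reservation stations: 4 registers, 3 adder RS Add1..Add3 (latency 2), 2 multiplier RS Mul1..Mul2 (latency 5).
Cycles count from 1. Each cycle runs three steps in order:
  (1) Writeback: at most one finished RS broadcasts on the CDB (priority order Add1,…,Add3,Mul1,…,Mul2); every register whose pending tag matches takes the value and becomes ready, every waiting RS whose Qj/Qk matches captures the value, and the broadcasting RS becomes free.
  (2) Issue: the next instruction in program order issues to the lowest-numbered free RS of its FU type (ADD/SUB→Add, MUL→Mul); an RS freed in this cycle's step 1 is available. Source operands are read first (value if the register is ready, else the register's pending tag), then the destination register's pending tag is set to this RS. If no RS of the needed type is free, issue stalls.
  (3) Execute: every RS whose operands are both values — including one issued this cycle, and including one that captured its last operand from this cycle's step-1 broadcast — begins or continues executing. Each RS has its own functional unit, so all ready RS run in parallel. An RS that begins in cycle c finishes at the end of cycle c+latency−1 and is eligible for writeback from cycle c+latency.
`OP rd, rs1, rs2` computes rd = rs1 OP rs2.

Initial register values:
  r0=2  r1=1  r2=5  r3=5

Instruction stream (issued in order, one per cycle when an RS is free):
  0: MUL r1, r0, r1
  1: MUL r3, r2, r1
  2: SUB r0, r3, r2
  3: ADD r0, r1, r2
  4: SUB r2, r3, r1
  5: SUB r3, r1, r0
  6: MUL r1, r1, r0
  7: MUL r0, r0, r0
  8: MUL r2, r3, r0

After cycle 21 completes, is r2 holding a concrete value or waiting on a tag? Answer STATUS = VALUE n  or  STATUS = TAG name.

c1: issue MUL r1<-Mul1 | r0:2,r1:Mul1,r2:5,r3:5
c2: issue MUL r3<-Mul2 | r0:2,r1:Mul1,r2:5,r3:Mul2
c3: issue SUB r0<-Add1 | r0:Add1,r1:Mul1,r2:5,r3:Mul2
c4: issue ADD r0<-Add2 | r0:Add2,r1:Mul1,r2:5,r3:Mul2
c5: issue SUB r2<-Add3 | r0:Add2,r1:Mul1,r2:Add3,r3:Mul2
c6: CDB Mul1=2; stall | r0:Add2,r1:2,r2:Add3,r3:Mul2
c7: stall | r0:Add2,r1:2,r2:Add3,r3:Mul2
c8: CDB Add2=7; issue SUB r3<-Add2 | r0:7,r1:2,r2:Add3,r3:Add2
c9: issue MUL r1<-Mul1 | r0:7,r1:Mul1,r2:Add3,r3:Add2
c10: CDB Add2=-5; stall | r0:7,r1:Mul1,r2:Add3,r3:-5
c11: CDB Mul2=10; issue MUL r0<-Mul2 | r0:Mul2,r1:Mul1,r2:Add3,r3:-5
c12: stall | r0:Mul2,r1:Mul1,r2:Add3,r3:-5
c13: CDB Add1=5; stall | r0:Mul2,r1:Mul1,r2:Add3,r3:-5
c14: CDB Add3=8; stall | r0:Mul2,r1:Mul1,r2:8,r3:-5
c15: CDB Mul1=14; issue MUL r2<-Mul1 | r0:Mul2,r1:14,r2:Mul1,r3:-5
c16: CDB Mul2=49 | r0:49,r1:14,r2:Mul1,r3:-5
c17: - | r0:49,r1:14,r2:Mul1,r3:-5
c18: - | r0:49,r1:14,r2:Mul1,r3:-5
c19: - | r0:49,r1:14,r2:Mul1,r3:-5
c20: - | r0:49,r1:14,r2:Mul1,r3:-5
c21: CDB Mul1=-245 | r0:49,r1:14,r2:-245,r3:-5

STATUS = VALUE -245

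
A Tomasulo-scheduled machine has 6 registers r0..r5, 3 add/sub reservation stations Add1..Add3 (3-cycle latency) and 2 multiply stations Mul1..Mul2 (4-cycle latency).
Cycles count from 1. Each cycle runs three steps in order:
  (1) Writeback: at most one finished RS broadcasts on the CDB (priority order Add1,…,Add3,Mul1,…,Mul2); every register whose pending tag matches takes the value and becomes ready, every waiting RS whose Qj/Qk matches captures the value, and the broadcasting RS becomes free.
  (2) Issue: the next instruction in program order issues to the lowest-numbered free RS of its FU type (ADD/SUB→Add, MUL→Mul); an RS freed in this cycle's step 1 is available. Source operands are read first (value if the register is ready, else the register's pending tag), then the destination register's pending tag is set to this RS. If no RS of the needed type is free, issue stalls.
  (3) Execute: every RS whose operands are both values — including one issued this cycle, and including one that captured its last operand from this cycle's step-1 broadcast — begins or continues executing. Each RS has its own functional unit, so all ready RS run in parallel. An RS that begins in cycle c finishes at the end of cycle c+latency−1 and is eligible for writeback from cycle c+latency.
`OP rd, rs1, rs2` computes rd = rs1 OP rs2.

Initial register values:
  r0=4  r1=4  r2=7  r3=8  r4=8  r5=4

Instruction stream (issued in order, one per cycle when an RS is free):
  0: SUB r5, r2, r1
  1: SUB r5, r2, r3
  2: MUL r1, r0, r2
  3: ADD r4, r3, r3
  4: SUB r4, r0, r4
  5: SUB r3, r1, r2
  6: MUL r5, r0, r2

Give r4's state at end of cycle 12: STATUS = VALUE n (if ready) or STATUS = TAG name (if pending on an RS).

STATUS = VALUE -12

  c1: issue SUB r5<-Add1  regs: r0:4,r1:4,r2:7,r3:8,r4:8,r5:Add1
  c2: issue SUB r5<-Add2  regs: r0:4,r1:4,r2:7,r3:8,r4:8,r5:Add2
  c3: issue MUL r1<-Mul1  regs: r0:4,r1:Mul1,r2:7,r3:8,r4:8,r5:Add2
  c4: CDB Add1=3; issue ADD r4<-Add1  regs: r0:4,r1:Mul1,r2:7,r3:8,r4:Add1,r5:Add2
  c5: CDB Add2=-1; issue SUB r4<-Add2  regs: r0:4,r1:Mul1,r2:7,r3:8,r4:Add2,r5:-1
  c6: issue SUB r3<-Add3  regs: r0:4,r1:Mul1,r2:7,r3:Add3,r4:Add2,r5:-1
  c7: CDB Add1=16; issue MUL r5<-Mul2  regs: r0:4,r1:Mul1,r2:7,r3:Add3,r4:Add2,r5:Mul2
  c8: CDB Mul1=28  regs: r0:4,r1:28,r2:7,r3:Add3,r4:Add2,r5:Mul2
  c9: -  regs: r0:4,r1:28,r2:7,r3:Add3,r4:Add2,r5:Mul2
  c10: CDB Add2=-12  regs: r0:4,r1:28,r2:7,r3:Add3,r4:-12,r5:Mul2
  c11: CDB Add3=21  regs: r0:4,r1:28,r2:7,r3:21,r4:-12,r5:Mul2
  c12: CDB Mul2=28  regs: r0:4,r1:28,r2:7,r3:21,r4:-12,r5:28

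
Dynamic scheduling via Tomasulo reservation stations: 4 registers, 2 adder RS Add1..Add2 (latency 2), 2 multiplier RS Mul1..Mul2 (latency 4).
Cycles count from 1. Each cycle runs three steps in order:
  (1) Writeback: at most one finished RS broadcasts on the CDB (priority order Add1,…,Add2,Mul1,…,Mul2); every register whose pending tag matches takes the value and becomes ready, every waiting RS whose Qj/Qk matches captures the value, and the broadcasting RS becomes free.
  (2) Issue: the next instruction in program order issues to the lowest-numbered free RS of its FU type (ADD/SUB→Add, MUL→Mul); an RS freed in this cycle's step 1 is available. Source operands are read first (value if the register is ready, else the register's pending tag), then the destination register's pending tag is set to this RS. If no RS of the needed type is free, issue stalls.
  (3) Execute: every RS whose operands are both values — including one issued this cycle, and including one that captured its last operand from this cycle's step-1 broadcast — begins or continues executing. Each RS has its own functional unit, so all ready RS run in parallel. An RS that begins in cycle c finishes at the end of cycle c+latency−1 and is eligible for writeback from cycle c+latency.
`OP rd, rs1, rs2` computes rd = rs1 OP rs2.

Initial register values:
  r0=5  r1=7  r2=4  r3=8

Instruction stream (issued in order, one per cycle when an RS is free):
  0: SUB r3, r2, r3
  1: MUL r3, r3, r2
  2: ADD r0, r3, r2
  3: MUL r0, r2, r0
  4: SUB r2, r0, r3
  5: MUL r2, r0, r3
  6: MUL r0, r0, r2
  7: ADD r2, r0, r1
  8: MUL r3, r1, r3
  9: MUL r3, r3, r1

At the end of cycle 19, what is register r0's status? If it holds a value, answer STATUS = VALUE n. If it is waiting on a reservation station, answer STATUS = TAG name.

STATUS = TAG Mul2

  c1: issue SUB r3<-Add1  regs: r0:5,r1:7,r2:4,r3:Add1
  c2: issue MUL r3<-Mul1  regs: r0:5,r1:7,r2:4,r3:Mul1
  c3: CDB Add1=-4; issue ADD r0<-Add1  regs: r0:Add1,r1:7,r2:4,r3:Mul1
  c4: issue MUL r0<-Mul2  regs: r0:Mul2,r1:7,r2:4,r3:Mul1
  c5: issue SUB r2<-Add2  regs: r0:Mul2,r1:7,r2:Add2,r3:Mul1
  c6: stall  regs: r0:Mul2,r1:7,r2:Add2,r3:Mul1
  c7: CDB Mul1=-16; issue MUL r2<-Mul1  regs: r0:Mul2,r1:7,r2:Mul1,r3:-16
  c8: stall  regs: r0:Mul2,r1:7,r2:Mul1,r3:-16
  c9: CDB Add1=-12; stall  regs: r0:Mul2,r1:7,r2:Mul1,r3:-16
  c10: stall  regs: r0:Mul2,r1:7,r2:Mul1,r3:-16
  c11: stall  regs: r0:Mul2,r1:7,r2:Mul1,r3:-16
  c12: stall  regs: r0:Mul2,r1:7,r2:Mul1,r3:-16
  c13: CDB Mul2=-48; issue MUL r0<-Mul2  regs: r0:Mul2,r1:7,r2:Mul1,r3:-16
  c14: issue ADD r2<-Add1  regs: r0:Mul2,r1:7,r2:Add1,r3:-16
  c15: CDB Add2=-32; stall  regs: r0:Mul2,r1:7,r2:Add1,r3:-16
  c16: stall  regs: r0:Mul2,r1:7,r2:Add1,r3:-16
  c17: CDB Mul1=768; issue MUL r3<-Mul1  regs: r0:Mul2,r1:7,r2:Add1,r3:Mul1
  c18: stall  regs: r0:Mul2,r1:7,r2:Add1,r3:Mul1
  c19: stall  regs: r0:Mul2,r1:7,r2:Add1,r3:Mul1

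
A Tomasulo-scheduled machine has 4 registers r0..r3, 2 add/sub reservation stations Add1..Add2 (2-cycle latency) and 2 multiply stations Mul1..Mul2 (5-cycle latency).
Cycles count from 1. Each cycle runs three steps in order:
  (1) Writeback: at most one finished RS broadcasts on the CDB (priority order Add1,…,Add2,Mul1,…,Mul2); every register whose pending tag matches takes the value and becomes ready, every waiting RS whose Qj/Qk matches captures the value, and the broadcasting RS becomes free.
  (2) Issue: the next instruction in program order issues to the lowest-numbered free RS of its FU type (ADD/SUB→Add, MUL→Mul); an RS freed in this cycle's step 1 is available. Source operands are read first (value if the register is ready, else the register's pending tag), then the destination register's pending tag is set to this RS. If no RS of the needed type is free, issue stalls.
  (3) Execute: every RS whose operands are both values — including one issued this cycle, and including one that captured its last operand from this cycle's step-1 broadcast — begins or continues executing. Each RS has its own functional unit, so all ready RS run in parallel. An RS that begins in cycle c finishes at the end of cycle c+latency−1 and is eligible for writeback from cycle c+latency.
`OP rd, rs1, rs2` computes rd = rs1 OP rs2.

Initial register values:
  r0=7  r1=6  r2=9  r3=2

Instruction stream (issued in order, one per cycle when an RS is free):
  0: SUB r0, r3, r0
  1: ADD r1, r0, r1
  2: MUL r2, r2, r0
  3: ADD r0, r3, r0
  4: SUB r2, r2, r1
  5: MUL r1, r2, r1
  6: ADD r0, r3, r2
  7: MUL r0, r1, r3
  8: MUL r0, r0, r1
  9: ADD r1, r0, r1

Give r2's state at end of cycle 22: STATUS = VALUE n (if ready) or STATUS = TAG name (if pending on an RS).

  c1: issue SUB r0<-Add1  regs: r0:Add1,r1:6,r2:9,r3:2
  c2: issue ADD r1<-Add2  regs: r0:Add1,r1:Add2,r2:9,r3:2
  c3: CDB Add1=-5; issue MUL r2<-Mul1  regs: r0:-5,r1:Add2,r2:Mul1,r3:2
  c4: issue ADD r0<-Add1  regs: r0:Add1,r1:Add2,r2:Mul1,r3:2
  c5: CDB Add2=1; issue SUB r2<-Add2  regs: r0:Add1,r1:1,r2:Add2,r3:2
  c6: CDB Add1=-3; issue MUL r1<-Mul2  regs: r0:-3,r1:Mul2,r2:Add2,r3:2
  c7: issue ADD r0<-Add1  regs: r0:Add1,r1:Mul2,r2:Add2,r3:2
  c8: CDB Mul1=-45; issue MUL r0<-Mul1  regs: r0:Mul1,r1:Mul2,r2:Add2,r3:2
  c9: stall  regs: r0:Mul1,r1:Mul2,r2:Add2,r3:2
  c10: CDB Add2=-46; stall  regs: r0:Mul1,r1:Mul2,r2:-46,r3:2
  c11: stall  regs: r0:Mul1,r1:Mul2,r2:-46,r3:2
  c12: CDB Add1=-44; stall  regs: r0:Mul1,r1:Mul2,r2:-46,r3:2
  c13: stall  regs: r0:Mul1,r1:Mul2,r2:-46,r3:2
  c14: stall  regs: r0:Mul1,r1:Mul2,r2:-46,r3:2
  c15: CDB Mul2=-46; issue MUL r0<-Mul2  regs: r0:Mul2,r1:-46,r2:-46,r3:2
  c16: issue ADD r1<-Add1  regs: r0:Mul2,r1:Add1,r2:-46,r3:2
  c17: -  regs: r0:Mul2,r1:Add1,r2:-46,r3:2
  c18: -  regs: r0:Mul2,r1:Add1,r2:-46,r3:2
  c19: -  regs: r0:Mul2,r1:Add1,r2:-46,r3:2
  c20: CDB Mul1=-92  regs: r0:Mul2,r1:Add1,r2:-46,r3:2
  c21: -  regs: r0:Mul2,r1:Add1,r2:-46,r3:2
  c22: -  regs: r0:Mul2,r1:Add1,r2:-46,r3:2

STATUS = VALUE -46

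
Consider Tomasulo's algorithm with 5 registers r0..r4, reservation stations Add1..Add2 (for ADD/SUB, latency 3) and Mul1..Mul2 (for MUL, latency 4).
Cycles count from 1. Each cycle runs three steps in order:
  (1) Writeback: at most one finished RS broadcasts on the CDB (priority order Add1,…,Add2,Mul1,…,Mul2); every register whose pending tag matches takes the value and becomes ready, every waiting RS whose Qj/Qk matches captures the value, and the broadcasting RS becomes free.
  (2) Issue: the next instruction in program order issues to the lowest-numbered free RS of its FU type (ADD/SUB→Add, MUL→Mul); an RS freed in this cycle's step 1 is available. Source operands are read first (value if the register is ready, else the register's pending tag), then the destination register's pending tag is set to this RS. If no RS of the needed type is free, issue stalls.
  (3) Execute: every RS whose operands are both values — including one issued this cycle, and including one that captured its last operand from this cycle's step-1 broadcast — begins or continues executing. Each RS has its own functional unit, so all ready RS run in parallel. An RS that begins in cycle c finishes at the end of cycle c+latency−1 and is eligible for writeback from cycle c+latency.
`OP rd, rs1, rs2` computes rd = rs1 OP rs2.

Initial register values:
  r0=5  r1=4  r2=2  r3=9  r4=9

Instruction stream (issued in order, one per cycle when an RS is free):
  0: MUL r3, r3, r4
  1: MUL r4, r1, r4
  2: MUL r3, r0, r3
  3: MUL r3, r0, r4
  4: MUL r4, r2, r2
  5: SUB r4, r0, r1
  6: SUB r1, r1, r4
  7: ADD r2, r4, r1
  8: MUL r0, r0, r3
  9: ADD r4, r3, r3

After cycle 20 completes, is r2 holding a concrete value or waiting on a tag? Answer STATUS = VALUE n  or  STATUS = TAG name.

c1: issue MUL r3<-Mul1 | r0:5,r1:4,r2:2,r3:Mul1,r4:9
c2: issue MUL r4<-Mul2 | r0:5,r1:4,r2:2,r3:Mul1,r4:Mul2
c3: stall | r0:5,r1:4,r2:2,r3:Mul1,r4:Mul2
c4: stall | r0:5,r1:4,r2:2,r3:Mul1,r4:Mul2
c5: CDB Mul1=81; issue MUL r3<-Mul1 | r0:5,r1:4,r2:2,r3:Mul1,r4:Mul2
c6: CDB Mul2=36; issue MUL r3<-Mul2 | r0:5,r1:4,r2:2,r3:Mul2,r4:36
c7: stall | r0:5,r1:4,r2:2,r3:Mul2,r4:36
c8: stall | r0:5,r1:4,r2:2,r3:Mul2,r4:36
c9: CDB Mul1=405; issue MUL r4<-Mul1 | r0:5,r1:4,r2:2,r3:Mul2,r4:Mul1
c10: CDB Mul2=180; issue SUB r4<-Add1 | r0:5,r1:4,r2:2,r3:180,r4:Add1
c11: issue SUB r1<-Add2 | r0:5,r1:Add2,r2:2,r3:180,r4:Add1
c12: stall | r0:5,r1:Add2,r2:2,r3:180,r4:Add1
c13: CDB Add1=1; issue ADD r2<-Add1 | r0:5,r1:Add2,r2:Add1,r3:180,r4:1
c14: CDB Mul1=4; issue MUL r0<-Mul1 | r0:Mul1,r1:Add2,r2:Add1,r3:180,r4:1
c15: stall | r0:Mul1,r1:Add2,r2:Add1,r3:180,r4:1
c16: CDB Add2=3; issue ADD r4<-Add2 | r0:Mul1,r1:3,r2:Add1,r3:180,r4:Add2
c17: - | r0:Mul1,r1:3,r2:Add1,r3:180,r4:Add2
c18: CDB Mul1=900 | r0:900,r1:3,r2:Add1,r3:180,r4:Add2
c19: CDB Add1=4 | r0:900,r1:3,r2:4,r3:180,r4:Add2
c20: CDB Add2=360 | r0:900,r1:3,r2:4,r3:180,r4:360

STATUS = VALUE 4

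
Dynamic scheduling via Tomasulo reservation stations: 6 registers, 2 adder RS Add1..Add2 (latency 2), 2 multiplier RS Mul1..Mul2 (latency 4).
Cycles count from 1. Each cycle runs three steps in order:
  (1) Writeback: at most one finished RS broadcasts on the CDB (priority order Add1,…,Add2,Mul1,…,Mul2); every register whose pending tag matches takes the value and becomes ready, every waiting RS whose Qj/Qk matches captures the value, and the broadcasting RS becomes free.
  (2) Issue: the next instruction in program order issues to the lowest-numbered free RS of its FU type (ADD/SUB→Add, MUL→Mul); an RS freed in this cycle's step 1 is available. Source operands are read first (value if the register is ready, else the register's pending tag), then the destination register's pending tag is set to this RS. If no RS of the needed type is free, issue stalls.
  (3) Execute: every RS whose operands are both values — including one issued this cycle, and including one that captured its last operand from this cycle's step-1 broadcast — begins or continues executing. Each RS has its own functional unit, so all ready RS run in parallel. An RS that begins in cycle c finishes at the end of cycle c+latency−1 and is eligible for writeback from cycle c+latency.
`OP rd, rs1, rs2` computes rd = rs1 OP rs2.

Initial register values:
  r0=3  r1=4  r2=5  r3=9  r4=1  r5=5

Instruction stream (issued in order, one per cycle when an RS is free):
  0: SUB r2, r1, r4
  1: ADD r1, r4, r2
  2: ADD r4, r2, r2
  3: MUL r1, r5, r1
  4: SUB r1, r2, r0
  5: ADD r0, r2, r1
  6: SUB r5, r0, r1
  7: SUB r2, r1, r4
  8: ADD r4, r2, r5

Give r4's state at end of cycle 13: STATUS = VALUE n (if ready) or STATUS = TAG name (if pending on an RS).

STATUS = TAG Add1

cycle 1: issue SUB r2<-Add1 // r0:3,r1:4,r2:Add1,r3:9,r4:1,r5:5
cycle 2: issue ADD r1<-Add2 // r0:3,r1:Add2,r2:Add1,r3:9,r4:1,r5:5
cycle 3: CDB Add1=3; issue ADD r4<-Add1 // r0:3,r1:Add2,r2:3,r3:9,r4:Add1,r5:5
cycle 4: issue MUL r1<-Mul1 // r0:3,r1:Mul1,r2:3,r3:9,r4:Add1,r5:5
cycle 5: CDB Add1=6; issue SUB r1<-Add1 // r0:3,r1:Add1,r2:3,r3:9,r4:6,r5:5
cycle 6: CDB Add2=4; issue ADD r0<-Add2 // r0:Add2,r1:Add1,r2:3,r3:9,r4:6,r5:5
cycle 7: CDB Add1=0; issue SUB r5<-Add1 // r0:Add2,r1:0,r2:3,r3:9,r4:6,r5:Add1
cycle 8: stall // r0:Add2,r1:0,r2:3,r3:9,r4:6,r5:Add1
cycle 9: CDB Add2=3; issue SUB r2<-Add2 // r0:3,r1:0,r2:Add2,r3:9,r4:6,r5:Add1
cycle 10: CDB Mul1=20; stall // r0:3,r1:0,r2:Add2,r3:9,r4:6,r5:Add1
cycle 11: CDB Add1=3; issue ADD r4<-Add1 // r0:3,r1:0,r2:Add2,r3:9,r4:Add1,r5:3
cycle 12: CDB Add2=-6 // r0:3,r1:0,r2:-6,r3:9,r4:Add1,r5:3
cycle 13: - // r0:3,r1:0,r2:-6,r3:9,r4:Add1,r5:3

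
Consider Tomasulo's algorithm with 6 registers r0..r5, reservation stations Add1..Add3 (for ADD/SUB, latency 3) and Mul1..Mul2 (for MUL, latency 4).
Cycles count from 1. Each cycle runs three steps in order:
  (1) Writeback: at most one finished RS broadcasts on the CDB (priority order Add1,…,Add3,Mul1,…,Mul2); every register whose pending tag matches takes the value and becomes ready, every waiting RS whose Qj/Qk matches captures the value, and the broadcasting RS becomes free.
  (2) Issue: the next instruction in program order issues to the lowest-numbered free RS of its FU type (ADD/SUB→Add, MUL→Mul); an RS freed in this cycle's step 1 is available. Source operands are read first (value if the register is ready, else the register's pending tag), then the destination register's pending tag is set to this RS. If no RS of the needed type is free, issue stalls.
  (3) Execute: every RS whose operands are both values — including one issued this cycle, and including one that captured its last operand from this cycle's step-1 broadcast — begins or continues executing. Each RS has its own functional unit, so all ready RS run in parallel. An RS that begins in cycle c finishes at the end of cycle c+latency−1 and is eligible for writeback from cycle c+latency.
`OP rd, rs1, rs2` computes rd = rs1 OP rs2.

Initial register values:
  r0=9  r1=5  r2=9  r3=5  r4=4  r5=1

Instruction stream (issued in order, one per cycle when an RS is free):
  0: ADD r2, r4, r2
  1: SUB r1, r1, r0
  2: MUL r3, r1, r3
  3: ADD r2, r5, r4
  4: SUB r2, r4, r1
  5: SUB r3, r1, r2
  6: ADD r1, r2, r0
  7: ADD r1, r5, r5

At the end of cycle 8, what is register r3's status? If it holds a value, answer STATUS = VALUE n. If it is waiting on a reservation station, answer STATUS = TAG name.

cycle 1: issue ADD r2<-Add1 // r0:9,r1:5,r2:Add1,r3:5,r4:4,r5:1
cycle 2: issue SUB r1<-Add2 // r0:9,r1:Add2,r2:Add1,r3:5,r4:4,r5:1
cycle 3: issue MUL r3<-Mul1 // r0:9,r1:Add2,r2:Add1,r3:Mul1,r4:4,r5:1
cycle 4: CDB Add1=13; issue ADD r2<-Add1 // r0:9,r1:Add2,r2:Add1,r3:Mul1,r4:4,r5:1
cycle 5: CDB Add2=-4; issue SUB r2<-Add2 // r0:9,r1:-4,r2:Add2,r3:Mul1,r4:4,r5:1
cycle 6: issue SUB r3<-Add3 // r0:9,r1:-4,r2:Add2,r3:Add3,r4:4,r5:1
cycle 7: CDB Add1=5; issue ADD r1<-Add1 // r0:9,r1:Add1,r2:Add2,r3:Add3,r4:4,r5:1
cycle 8: CDB Add2=8; issue ADD r1<-Add2 // r0:9,r1:Add2,r2:8,r3:Add3,r4:4,r5:1

STATUS = TAG Add3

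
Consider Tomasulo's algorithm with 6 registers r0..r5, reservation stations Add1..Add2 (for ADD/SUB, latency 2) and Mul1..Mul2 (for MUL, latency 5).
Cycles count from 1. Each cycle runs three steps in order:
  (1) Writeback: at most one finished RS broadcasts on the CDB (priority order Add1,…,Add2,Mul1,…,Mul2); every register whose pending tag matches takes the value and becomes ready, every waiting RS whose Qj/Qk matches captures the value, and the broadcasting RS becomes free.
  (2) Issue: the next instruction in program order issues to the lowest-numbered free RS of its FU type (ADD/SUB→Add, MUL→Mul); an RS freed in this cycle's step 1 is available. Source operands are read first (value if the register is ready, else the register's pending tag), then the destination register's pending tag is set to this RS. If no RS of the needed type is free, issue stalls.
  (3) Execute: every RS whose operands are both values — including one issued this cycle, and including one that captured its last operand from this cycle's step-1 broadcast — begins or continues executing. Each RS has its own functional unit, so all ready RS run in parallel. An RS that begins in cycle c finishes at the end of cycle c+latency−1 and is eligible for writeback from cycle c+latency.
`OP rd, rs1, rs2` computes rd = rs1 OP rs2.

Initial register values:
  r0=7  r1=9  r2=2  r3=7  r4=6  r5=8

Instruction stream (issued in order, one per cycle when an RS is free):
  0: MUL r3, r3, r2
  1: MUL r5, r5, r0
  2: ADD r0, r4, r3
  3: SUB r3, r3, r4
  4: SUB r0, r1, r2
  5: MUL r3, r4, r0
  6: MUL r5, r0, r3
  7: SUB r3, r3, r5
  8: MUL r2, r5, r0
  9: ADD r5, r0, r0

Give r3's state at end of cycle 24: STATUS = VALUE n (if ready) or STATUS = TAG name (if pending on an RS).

  c1: issue MUL r3<-Mul1  regs: r0:7,r1:9,r2:2,r3:Mul1,r4:6,r5:8
  c2: issue MUL r5<-Mul2  regs: r0:7,r1:9,r2:2,r3:Mul1,r4:6,r5:Mul2
  c3: issue ADD r0<-Add1  regs: r0:Add1,r1:9,r2:2,r3:Mul1,r4:6,r5:Mul2
  c4: issue SUB r3<-Add2  regs: r0:Add1,r1:9,r2:2,r3:Add2,r4:6,r5:Mul2
  c5: stall  regs: r0:Add1,r1:9,r2:2,r3:Add2,r4:6,r5:Mul2
  c6: CDB Mul1=14; stall  regs: r0:Add1,r1:9,r2:2,r3:Add2,r4:6,r5:Mul2
  c7: CDB Mul2=56; stall  regs: r0:Add1,r1:9,r2:2,r3:Add2,r4:6,r5:56
  c8: CDB Add1=20; issue SUB r0<-Add1  regs: r0:Add1,r1:9,r2:2,r3:Add2,r4:6,r5:56
  c9: CDB Add2=8; issue MUL r3<-Mul1  regs: r0:Add1,r1:9,r2:2,r3:Mul1,r4:6,r5:56
  c10: CDB Add1=7; issue MUL r5<-Mul2  regs: r0:7,r1:9,r2:2,r3:Mul1,r4:6,r5:Mul2
  c11: issue SUB r3<-Add1  regs: r0:7,r1:9,r2:2,r3:Add1,r4:6,r5:Mul2
  c12: stall  regs: r0:7,r1:9,r2:2,r3:Add1,r4:6,r5:Mul2
  c13: stall  regs: r0:7,r1:9,r2:2,r3:Add1,r4:6,r5:Mul2
  c14: stall  regs: r0:7,r1:9,r2:2,r3:Add1,r4:6,r5:Mul2
  c15: CDB Mul1=42; issue MUL r2<-Mul1  regs: r0:7,r1:9,r2:Mul1,r3:Add1,r4:6,r5:Mul2
  c16: issue ADD r5<-Add2  regs: r0:7,r1:9,r2:Mul1,r3:Add1,r4:6,r5:Add2
  c17: -  regs: r0:7,r1:9,r2:Mul1,r3:Add1,r4:6,r5:Add2
  c18: CDB Add2=14  regs: r0:7,r1:9,r2:Mul1,r3:Add1,r4:6,r5:14
  c19: -  regs: r0:7,r1:9,r2:Mul1,r3:Add1,r4:6,r5:14
  c20: CDB Mul2=294  regs: r0:7,r1:9,r2:Mul1,r3:Add1,r4:6,r5:14
  c21: -  regs: r0:7,r1:9,r2:Mul1,r3:Add1,r4:6,r5:14
  c22: CDB Add1=-252  regs: r0:7,r1:9,r2:Mul1,r3:-252,r4:6,r5:14
  c23: -  regs: r0:7,r1:9,r2:Mul1,r3:-252,r4:6,r5:14
  c24: -  regs: r0:7,r1:9,r2:Mul1,r3:-252,r4:6,r5:14

STATUS = VALUE -252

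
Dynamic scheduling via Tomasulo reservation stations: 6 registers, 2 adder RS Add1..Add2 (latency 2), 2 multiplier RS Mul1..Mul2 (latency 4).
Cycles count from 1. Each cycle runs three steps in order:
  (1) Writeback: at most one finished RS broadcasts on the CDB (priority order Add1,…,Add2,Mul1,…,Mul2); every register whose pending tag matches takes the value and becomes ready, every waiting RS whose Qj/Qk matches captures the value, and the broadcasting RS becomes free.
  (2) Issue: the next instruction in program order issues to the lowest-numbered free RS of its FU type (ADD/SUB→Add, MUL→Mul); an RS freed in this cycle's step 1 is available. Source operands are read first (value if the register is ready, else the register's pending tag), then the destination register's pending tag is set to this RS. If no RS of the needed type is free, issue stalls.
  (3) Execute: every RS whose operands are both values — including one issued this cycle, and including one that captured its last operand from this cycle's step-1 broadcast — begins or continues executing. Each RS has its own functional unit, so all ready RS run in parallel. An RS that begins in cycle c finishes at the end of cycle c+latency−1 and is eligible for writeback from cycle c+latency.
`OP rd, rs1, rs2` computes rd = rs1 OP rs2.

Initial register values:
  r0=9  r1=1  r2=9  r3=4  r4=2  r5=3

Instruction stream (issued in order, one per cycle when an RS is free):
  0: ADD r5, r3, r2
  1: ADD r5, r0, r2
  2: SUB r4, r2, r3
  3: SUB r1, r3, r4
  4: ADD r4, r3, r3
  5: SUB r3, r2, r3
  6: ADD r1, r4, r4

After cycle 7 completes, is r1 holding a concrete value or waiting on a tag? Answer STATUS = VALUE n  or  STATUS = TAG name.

cycle 1: issue ADD r5<-Add1 // r0:9,r1:1,r2:9,r3:4,r4:2,r5:Add1
cycle 2: issue ADD r5<-Add2 // r0:9,r1:1,r2:9,r3:4,r4:2,r5:Add2
cycle 3: CDB Add1=13; issue SUB r4<-Add1 // r0:9,r1:1,r2:9,r3:4,r4:Add1,r5:Add2
cycle 4: CDB Add2=18; issue SUB r1<-Add2 // r0:9,r1:Add2,r2:9,r3:4,r4:Add1,r5:18
cycle 5: CDB Add1=5; issue ADD r4<-Add1 // r0:9,r1:Add2,r2:9,r3:4,r4:Add1,r5:18
cycle 6: stall // r0:9,r1:Add2,r2:9,r3:4,r4:Add1,r5:18
cycle 7: CDB Add1=8; issue SUB r3<-Add1 // r0:9,r1:Add2,r2:9,r3:Add1,r4:8,r5:18

STATUS = TAG Add2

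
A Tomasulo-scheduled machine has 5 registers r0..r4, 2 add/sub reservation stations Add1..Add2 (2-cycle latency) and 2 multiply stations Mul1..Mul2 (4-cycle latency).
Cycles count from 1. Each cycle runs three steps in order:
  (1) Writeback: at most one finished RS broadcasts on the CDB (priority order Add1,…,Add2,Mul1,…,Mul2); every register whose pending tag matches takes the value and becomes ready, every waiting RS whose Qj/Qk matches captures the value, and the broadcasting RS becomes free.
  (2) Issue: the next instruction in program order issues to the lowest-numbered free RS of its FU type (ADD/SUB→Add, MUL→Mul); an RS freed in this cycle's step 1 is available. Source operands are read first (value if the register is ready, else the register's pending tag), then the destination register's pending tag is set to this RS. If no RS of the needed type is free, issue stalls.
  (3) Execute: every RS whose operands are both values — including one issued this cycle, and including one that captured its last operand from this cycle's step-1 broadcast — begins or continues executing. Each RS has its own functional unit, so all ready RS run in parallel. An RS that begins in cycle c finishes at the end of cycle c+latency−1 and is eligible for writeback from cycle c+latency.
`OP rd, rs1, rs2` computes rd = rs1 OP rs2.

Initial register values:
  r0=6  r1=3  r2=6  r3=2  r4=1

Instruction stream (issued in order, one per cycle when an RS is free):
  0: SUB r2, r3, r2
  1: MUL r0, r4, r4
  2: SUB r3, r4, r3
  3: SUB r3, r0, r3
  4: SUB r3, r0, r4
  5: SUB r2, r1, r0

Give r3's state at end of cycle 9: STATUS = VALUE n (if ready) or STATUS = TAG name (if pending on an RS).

c1: issue SUB r2<-Add1 | r0:6,r1:3,r2:Add1,r3:2,r4:1
c2: issue MUL r0<-Mul1 | r0:Mul1,r1:3,r2:Add1,r3:2,r4:1
c3: CDB Add1=-4; issue SUB r3<-Add1 | r0:Mul1,r1:3,r2:-4,r3:Add1,r4:1
c4: issue SUB r3<-Add2 | r0:Mul1,r1:3,r2:-4,r3:Add2,r4:1
c5: CDB Add1=-1; issue SUB r3<-Add1 | r0:Mul1,r1:3,r2:-4,r3:Add1,r4:1
c6: CDB Mul1=1; stall | r0:1,r1:3,r2:-4,r3:Add1,r4:1
c7: stall | r0:1,r1:3,r2:-4,r3:Add1,r4:1
c8: CDB Add1=0; issue SUB r2<-Add1 | r0:1,r1:3,r2:Add1,r3:0,r4:1
c9: CDB Add2=2 | r0:1,r1:3,r2:Add1,r3:0,r4:1

STATUS = VALUE 0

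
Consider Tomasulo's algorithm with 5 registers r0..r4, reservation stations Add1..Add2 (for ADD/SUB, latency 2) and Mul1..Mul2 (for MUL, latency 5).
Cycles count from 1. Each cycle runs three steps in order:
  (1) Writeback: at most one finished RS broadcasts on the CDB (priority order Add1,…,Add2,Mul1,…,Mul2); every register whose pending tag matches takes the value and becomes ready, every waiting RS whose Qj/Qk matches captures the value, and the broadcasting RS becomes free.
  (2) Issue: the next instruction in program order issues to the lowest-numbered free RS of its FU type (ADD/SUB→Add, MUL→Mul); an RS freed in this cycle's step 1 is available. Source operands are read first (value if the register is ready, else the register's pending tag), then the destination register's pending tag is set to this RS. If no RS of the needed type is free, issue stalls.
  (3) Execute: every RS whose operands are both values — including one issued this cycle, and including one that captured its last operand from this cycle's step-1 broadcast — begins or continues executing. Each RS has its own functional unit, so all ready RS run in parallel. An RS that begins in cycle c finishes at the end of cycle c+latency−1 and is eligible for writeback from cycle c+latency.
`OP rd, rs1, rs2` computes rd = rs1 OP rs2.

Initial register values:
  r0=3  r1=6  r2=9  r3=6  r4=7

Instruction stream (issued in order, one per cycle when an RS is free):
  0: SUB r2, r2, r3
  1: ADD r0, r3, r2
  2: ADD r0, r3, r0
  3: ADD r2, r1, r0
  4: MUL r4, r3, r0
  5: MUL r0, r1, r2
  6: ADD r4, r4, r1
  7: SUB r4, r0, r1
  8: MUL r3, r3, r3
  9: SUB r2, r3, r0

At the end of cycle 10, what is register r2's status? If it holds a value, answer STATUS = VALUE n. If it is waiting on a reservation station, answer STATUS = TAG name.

STATUS = VALUE 21

  c1: issue SUB r2<-Add1  regs: r0:3,r1:6,r2:Add1,r3:6,r4:7
  c2: issue ADD r0<-Add2  regs: r0:Add2,r1:6,r2:Add1,r3:6,r4:7
  c3: CDB Add1=3; issue ADD r0<-Add1  regs: r0:Add1,r1:6,r2:3,r3:6,r4:7
  c4: stall  regs: r0:Add1,r1:6,r2:3,r3:6,r4:7
  c5: CDB Add2=9; issue ADD r2<-Add2  regs: r0:Add1,r1:6,r2:Add2,r3:6,r4:7
  c6: issue MUL r4<-Mul1  regs: r0:Add1,r1:6,r2:Add2,r3:6,r4:Mul1
  c7: CDB Add1=15; issue MUL r0<-Mul2  regs: r0:Mul2,r1:6,r2:Add2,r3:6,r4:Mul1
  c8: issue ADD r4<-Add1  regs: r0:Mul2,r1:6,r2:Add2,r3:6,r4:Add1
  c9: CDB Add2=21; issue SUB r4<-Add2  regs: r0:Mul2,r1:6,r2:21,r3:6,r4:Add2
  c10: stall  regs: r0:Mul2,r1:6,r2:21,r3:6,r4:Add2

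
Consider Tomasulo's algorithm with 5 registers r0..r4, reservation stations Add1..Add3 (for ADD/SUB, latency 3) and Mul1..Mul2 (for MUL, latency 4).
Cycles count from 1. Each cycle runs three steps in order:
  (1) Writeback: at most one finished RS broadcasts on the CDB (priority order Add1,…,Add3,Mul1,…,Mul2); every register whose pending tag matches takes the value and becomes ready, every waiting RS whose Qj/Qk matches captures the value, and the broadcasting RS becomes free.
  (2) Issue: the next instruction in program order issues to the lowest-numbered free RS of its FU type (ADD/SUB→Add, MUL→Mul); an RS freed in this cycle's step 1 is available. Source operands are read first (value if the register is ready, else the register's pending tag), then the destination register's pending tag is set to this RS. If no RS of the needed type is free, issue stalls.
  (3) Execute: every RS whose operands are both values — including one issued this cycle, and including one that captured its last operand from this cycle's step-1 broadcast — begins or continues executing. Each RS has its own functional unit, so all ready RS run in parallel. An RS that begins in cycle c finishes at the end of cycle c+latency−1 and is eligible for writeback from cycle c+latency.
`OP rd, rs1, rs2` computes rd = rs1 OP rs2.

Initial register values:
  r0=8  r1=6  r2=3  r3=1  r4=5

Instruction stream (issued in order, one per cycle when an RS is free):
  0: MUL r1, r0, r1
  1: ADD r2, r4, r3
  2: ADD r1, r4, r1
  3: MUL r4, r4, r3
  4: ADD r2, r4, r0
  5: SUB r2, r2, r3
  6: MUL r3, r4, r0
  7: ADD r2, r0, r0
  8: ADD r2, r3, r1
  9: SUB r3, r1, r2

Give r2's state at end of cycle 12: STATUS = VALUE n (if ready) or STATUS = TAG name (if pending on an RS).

c1: issue MUL r1<-Mul1 | r0:8,r1:Mul1,r2:3,r3:1,r4:5
c2: issue ADD r2<-Add1 | r0:8,r1:Mul1,r2:Add1,r3:1,r4:5
c3: issue ADD r1<-Add2 | r0:8,r1:Add2,r2:Add1,r3:1,r4:5
c4: issue MUL r4<-Mul2 | r0:8,r1:Add2,r2:Add1,r3:1,r4:Mul2
c5: CDB Add1=6; issue ADD r2<-Add1 | r0:8,r1:Add2,r2:Add1,r3:1,r4:Mul2
c6: CDB Mul1=48; issue SUB r2<-Add3 | r0:8,r1:Add2,r2:Add3,r3:1,r4:Mul2
c7: issue MUL r3<-Mul1 | r0:8,r1:Add2,r2:Add3,r3:Mul1,r4:Mul2
c8: CDB Mul2=5; stall | r0:8,r1:Add2,r2:Add3,r3:Mul1,r4:5
c9: CDB Add2=53; issue ADD r2<-Add2 | r0:8,r1:53,r2:Add2,r3:Mul1,r4:5
c10: stall | r0:8,r1:53,r2:Add2,r3:Mul1,r4:5
c11: CDB Add1=13; issue ADD r2<-Add1 | r0:8,r1:53,r2:Add1,r3:Mul1,r4:5
c12: CDB Add2=16; issue SUB r3<-Add2 | r0:8,r1:53,r2:Add1,r3:Add2,r4:5

STATUS = TAG Add1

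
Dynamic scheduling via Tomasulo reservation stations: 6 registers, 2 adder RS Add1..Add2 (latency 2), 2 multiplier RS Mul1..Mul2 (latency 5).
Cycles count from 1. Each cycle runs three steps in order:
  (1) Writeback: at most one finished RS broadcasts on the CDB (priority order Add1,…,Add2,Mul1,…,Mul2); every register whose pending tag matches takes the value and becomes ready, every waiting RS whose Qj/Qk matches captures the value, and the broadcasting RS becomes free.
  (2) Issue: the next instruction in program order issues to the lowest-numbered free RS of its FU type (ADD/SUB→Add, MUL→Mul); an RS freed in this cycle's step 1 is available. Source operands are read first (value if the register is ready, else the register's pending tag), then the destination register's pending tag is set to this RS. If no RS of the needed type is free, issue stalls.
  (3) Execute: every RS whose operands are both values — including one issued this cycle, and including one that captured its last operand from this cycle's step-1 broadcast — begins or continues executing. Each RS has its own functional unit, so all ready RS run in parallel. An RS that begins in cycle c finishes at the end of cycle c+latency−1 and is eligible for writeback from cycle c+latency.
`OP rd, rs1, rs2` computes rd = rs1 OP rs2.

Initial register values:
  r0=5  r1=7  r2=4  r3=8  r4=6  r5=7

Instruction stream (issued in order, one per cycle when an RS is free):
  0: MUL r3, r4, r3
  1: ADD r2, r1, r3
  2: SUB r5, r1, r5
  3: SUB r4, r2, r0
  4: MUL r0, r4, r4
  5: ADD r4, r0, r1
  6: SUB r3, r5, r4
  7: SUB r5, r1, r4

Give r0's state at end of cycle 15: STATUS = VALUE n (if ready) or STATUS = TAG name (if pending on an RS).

STATUS = VALUE 2500

c1: issue MUL r3<-Mul1 | r0:5,r1:7,r2:4,r3:Mul1,r4:6,r5:7
c2: issue ADD r2<-Add1 | r0:5,r1:7,r2:Add1,r3:Mul1,r4:6,r5:7
c3: issue SUB r5<-Add2 | r0:5,r1:7,r2:Add1,r3:Mul1,r4:6,r5:Add2
c4: stall | r0:5,r1:7,r2:Add1,r3:Mul1,r4:6,r5:Add2
c5: CDB Add2=0; issue SUB r4<-Add2 | r0:5,r1:7,r2:Add1,r3:Mul1,r4:Add2,r5:0
c6: CDB Mul1=48; issue MUL r0<-Mul1 | r0:Mul1,r1:7,r2:Add1,r3:48,r4:Add2,r5:0
c7: stall | r0:Mul1,r1:7,r2:Add1,r3:48,r4:Add2,r5:0
c8: CDB Add1=55; issue ADD r4<-Add1 | r0:Mul1,r1:7,r2:55,r3:48,r4:Add1,r5:0
c9: stall | r0:Mul1,r1:7,r2:55,r3:48,r4:Add1,r5:0
c10: CDB Add2=50; issue SUB r3<-Add2 | r0:Mul1,r1:7,r2:55,r3:Add2,r4:Add1,r5:0
c11: stall | r0:Mul1,r1:7,r2:55,r3:Add2,r4:Add1,r5:0
c12: stall | r0:Mul1,r1:7,r2:55,r3:Add2,r4:Add1,r5:0
c13: stall | r0:Mul1,r1:7,r2:55,r3:Add2,r4:Add1,r5:0
c14: stall | r0:Mul1,r1:7,r2:55,r3:Add2,r4:Add1,r5:0
c15: CDB Mul1=2500; stall | r0:2500,r1:7,r2:55,r3:Add2,r4:Add1,r5:0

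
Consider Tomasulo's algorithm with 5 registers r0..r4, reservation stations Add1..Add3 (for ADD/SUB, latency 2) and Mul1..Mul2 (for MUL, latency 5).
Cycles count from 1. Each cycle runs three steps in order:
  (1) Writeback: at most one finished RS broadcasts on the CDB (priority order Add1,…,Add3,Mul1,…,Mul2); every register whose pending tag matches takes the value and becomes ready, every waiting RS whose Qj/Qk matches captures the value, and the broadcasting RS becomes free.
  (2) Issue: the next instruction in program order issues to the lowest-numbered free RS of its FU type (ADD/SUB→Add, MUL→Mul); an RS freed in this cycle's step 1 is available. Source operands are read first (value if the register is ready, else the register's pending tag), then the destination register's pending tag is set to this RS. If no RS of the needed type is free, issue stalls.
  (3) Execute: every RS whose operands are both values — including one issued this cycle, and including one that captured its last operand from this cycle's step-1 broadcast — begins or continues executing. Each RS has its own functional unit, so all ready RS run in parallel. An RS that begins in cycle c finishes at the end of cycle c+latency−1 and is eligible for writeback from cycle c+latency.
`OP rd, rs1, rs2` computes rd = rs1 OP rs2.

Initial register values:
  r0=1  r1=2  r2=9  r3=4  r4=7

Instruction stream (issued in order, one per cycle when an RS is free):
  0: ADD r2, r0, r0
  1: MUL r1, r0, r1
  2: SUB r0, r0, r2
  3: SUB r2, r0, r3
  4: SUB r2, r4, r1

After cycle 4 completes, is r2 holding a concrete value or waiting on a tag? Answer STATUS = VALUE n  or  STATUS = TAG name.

cycle 1: issue ADD r2<-Add1 // r0:1,r1:2,r2:Add1,r3:4,r4:7
cycle 2: issue MUL r1<-Mul1 // r0:1,r1:Mul1,r2:Add1,r3:4,r4:7
cycle 3: CDB Add1=2; issue SUB r0<-Add1 // r0:Add1,r1:Mul1,r2:2,r3:4,r4:7
cycle 4: issue SUB r2<-Add2 // r0:Add1,r1:Mul1,r2:Add2,r3:4,r4:7

STATUS = TAG Add2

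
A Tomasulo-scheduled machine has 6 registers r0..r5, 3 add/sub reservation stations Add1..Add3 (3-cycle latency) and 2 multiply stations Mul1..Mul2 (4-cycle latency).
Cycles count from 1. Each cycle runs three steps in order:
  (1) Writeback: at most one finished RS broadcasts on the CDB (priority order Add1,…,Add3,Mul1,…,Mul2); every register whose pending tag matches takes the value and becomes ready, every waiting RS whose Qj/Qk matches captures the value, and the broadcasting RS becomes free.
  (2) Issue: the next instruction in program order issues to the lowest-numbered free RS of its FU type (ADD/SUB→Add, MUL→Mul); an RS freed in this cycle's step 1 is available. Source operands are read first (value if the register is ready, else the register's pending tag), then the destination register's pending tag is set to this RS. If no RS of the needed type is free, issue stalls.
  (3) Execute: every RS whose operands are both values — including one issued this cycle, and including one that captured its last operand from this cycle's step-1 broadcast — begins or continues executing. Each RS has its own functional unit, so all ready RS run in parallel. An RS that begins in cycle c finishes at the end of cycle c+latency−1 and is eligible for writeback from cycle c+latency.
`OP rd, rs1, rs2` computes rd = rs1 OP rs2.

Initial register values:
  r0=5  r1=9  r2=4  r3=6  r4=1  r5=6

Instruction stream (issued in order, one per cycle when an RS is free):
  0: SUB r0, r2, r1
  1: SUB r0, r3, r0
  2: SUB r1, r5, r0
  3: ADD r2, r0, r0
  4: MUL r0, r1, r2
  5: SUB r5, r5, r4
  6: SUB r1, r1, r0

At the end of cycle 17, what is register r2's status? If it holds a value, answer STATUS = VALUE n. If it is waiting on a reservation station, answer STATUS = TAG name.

  c1: issue SUB r0<-Add1  regs: r0:Add1,r1:9,r2:4,r3:6,r4:1,r5:6
  c2: issue SUB r0<-Add2  regs: r0:Add2,r1:9,r2:4,r3:6,r4:1,r5:6
  c3: issue SUB r1<-Add3  regs: r0:Add2,r1:Add3,r2:4,r3:6,r4:1,r5:6
  c4: CDB Add1=-5; issue ADD r2<-Add1  regs: r0:Add2,r1:Add3,r2:Add1,r3:6,r4:1,r5:6
  c5: issue MUL r0<-Mul1  regs: r0:Mul1,r1:Add3,r2:Add1,r3:6,r4:1,r5:6
  c6: stall  regs: r0:Mul1,r1:Add3,r2:Add1,r3:6,r4:1,r5:6
  c7: CDB Add2=11; issue SUB r5<-Add2  regs: r0:Mul1,r1:Add3,r2:Add1,r3:6,r4:1,r5:Add2
  c8: stall  regs: r0:Mul1,r1:Add3,r2:Add1,r3:6,r4:1,r5:Add2
  c9: stall  regs: r0:Mul1,r1:Add3,r2:Add1,r3:6,r4:1,r5:Add2
  c10: CDB Add1=22; issue SUB r1<-Add1  regs: r0:Mul1,r1:Add1,r2:22,r3:6,r4:1,r5:Add2
  c11: CDB Add2=5  regs: r0:Mul1,r1:Add1,r2:22,r3:6,r4:1,r5:5
  c12: CDB Add3=-5  regs: r0:Mul1,r1:Add1,r2:22,r3:6,r4:1,r5:5
  c13: -  regs: r0:Mul1,r1:Add1,r2:22,r3:6,r4:1,r5:5
  c14: -  regs: r0:Mul1,r1:Add1,r2:22,r3:6,r4:1,r5:5
  c15: -  regs: r0:Mul1,r1:Add1,r2:22,r3:6,r4:1,r5:5
  c16: CDB Mul1=-110  regs: r0:-110,r1:Add1,r2:22,r3:6,r4:1,r5:5
  c17: -  regs: r0:-110,r1:Add1,r2:22,r3:6,r4:1,r5:5

STATUS = VALUE 22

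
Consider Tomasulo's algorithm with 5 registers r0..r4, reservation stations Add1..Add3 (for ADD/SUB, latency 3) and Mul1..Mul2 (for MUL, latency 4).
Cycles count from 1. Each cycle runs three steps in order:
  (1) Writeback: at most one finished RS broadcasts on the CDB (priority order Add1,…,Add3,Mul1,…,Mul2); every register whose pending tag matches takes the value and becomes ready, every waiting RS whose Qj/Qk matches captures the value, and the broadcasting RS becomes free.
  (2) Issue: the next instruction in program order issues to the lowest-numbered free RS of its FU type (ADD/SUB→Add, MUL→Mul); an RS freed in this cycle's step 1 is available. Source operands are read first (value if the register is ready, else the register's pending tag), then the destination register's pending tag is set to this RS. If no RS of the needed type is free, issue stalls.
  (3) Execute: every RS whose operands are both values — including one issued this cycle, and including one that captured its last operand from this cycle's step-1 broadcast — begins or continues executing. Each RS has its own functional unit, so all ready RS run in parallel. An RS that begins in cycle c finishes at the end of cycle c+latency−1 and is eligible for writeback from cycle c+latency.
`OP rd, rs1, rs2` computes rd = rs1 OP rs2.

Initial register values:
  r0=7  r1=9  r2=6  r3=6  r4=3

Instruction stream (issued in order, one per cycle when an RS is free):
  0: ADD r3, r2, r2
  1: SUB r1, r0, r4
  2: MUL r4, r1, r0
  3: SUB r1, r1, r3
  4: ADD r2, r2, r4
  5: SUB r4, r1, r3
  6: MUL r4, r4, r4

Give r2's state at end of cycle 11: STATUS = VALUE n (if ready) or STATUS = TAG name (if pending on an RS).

cycle 1: issue ADD r3<-Add1 // r0:7,r1:9,r2:6,r3:Add1,r4:3
cycle 2: issue SUB r1<-Add2 // r0:7,r1:Add2,r2:6,r3:Add1,r4:3
cycle 3: issue MUL r4<-Mul1 // r0:7,r1:Add2,r2:6,r3:Add1,r4:Mul1
cycle 4: CDB Add1=12; issue SUB r1<-Add1 // r0:7,r1:Add1,r2:6,r3:12,r4:Mul1
cycle 5: CDB Add2=4; issue ADD r2<-Add2 // r0:7,r1:Add1,r2:Add2,r3:12,r4:Mul1
cycle 6: issue SUB r4<-Add3 // r0:7,r1:Add1,r2:Add2,r3:12,r4:Add3
cycle 7: issue MUL r4<-Mul2 // r0:7,r1:Add1,r2:Add2,r3:12,r4:Mul2
cycle 8: CDB Add1=-8 // r0:7,r1:-8,r2:Add2,r3:12,r4:Mul2
cycle 9: CDB Mul1=28 // r0:7,r1:-8,r2:Add2,r3:12,r4:Mul2
cycle 10: - // r0:7,r1:-8,r2:Add2,r3:12,r4:Mul2
cycle 11: CDB Add3=-20 // r0:7,r1:-8,r2:Add2,r3:12,r4:Mul2

STATUS = TAG Add2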